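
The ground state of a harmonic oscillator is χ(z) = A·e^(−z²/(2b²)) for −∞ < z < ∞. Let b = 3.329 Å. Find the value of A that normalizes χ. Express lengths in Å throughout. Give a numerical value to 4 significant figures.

Normalization requires ∫|χ|² dz = 1, integrated from −∞ to ∞.
Differentiating ∫e^(−αz²) dz = √(π/α) under α to get the higher moments, with χ = A·e^(−z²/(2b²)), the integral evaluates to A²·[√(π)·b].
Plugging in b = 3.329 yields A = 0.41168.

A ≈ 0.4117 Å^(-1/2)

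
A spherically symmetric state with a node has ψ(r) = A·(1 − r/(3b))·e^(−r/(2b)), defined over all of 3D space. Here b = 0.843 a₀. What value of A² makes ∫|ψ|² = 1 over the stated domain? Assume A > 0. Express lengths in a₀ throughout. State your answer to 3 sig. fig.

The normalization condition is ∫|ψ|² 4πr² dr = 1 from 0 to ∞.
(Spherical symmetry: dV = 4πr² dr.)
The integral (without the A² prefactor) comes out to 8·π·b^3/3.
Plugging in b = 0.843 yields A = 0.4464.

A^2 ≈ 0.199 a₀^(-3)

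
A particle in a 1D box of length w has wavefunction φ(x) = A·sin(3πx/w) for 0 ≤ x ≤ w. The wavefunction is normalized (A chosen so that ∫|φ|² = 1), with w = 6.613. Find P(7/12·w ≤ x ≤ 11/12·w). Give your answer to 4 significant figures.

|φ|² is the probability density, so P = ∫_{7/12·w}^{11/12·w} |φ|² dx.
With A² fixed by ∫|φ|² = 1, i.e. A² = (w/2)^(−1), substitute and integrate.
Substituting u = x/w, A² and the length scale cancel in the ratio: P = ∫_{7/12}^{11/12} sin(3·π·u)^2 du / ∫_{0}^{1} sin(3·π·u)^2 du.
With ∫ sin(3·π·u)^2 du = u/2 - sin(6·π·u)/(12·π) + C, the region integral is 1/6 and the full one is 1/2.
Evaluating gives P = 1/3.

P ≈ 0.3333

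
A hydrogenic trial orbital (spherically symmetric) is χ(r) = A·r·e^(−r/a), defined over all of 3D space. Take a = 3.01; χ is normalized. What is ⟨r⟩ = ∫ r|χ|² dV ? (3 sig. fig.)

⟨r⟩ ≈ 7.53

By definition ⟨r⟩ = ∫ r |χ(r)|² 4πr² dr.
The ratio of the moment integral to the normalization integral gives ⟨r⟩ = 5·a/2.
With a = 3.01, ⟨r⟩ = 7.525.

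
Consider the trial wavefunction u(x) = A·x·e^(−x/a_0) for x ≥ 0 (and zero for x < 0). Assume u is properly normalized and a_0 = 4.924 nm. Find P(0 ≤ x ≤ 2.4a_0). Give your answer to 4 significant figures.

P ≈ 0.8575

P = ∫_{0}^{2.4a_0} |u(x)|² dx.
Since A² = 1/(a_0^3/4), this is the region integral divided by the full normalization integral.
Let t = x/a_0; then A² and the length scale cancel, so P = ∫_{0}^{2.4} t^2·e^(-2·t) dt ÷ ∫_{0}^{∞} t^2·e^(-2·t) dt.
An antiderivative of t^2·e^(-2·t) is -(2·t^2 + 2·t + 1)·e^(-2·t)/4; evaluating from 0 to 2.4 gives 1/4 - 433·e^(-24/5)/100, while the full integral is 1/4.
This works out to P = 0.85746.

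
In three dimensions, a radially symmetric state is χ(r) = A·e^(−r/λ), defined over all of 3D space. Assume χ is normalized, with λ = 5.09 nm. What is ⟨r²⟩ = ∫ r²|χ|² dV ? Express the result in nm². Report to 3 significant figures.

⟨r^2⟩ ≈ 77.7 nm^2

⟨r²⟩ = ∫ r^2 |χ|² 4πr² dr over the full domain.
Evaluating both integrals, ⟨r²⟩ = 3·λ^2.
With λ = 5.09, ⟨r^2⟩ = 77.72.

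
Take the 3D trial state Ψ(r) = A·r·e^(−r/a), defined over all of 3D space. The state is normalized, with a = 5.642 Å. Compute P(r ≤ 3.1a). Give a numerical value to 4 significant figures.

P ≈ 0.7408

With dV = 4πr²dr, the probability is ∫|Ψ|² dV over r ≤ 3.1a.
The full normalization integral is A²·[3·π·a^5] = 1, fixing A².
In terms of u = r/a (A², 4π and the length scale all cancel between numerator and denominator), P = [∫_{0}^{3.1} u^4·e^(-2·u) du] / [∫_{0}^{∞} u^4·e^(-2·u) du].
With ∫ u^4·e^(-2·u) du = -(u^4/2 + u^3 + 3·u^2/2 + 3·u/2 + 3/4)·e^(-2·u) + C, the region integral is ≈ 0.555617 and the full one is 3/4.
This evaluates to P = 0.74082.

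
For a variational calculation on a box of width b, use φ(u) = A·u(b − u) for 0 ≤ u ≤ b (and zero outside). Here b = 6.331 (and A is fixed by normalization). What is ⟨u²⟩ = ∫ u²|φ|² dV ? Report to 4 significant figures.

By definition ⟨u²⟩ = ∫ u^2 |φ(u)|² du.
Expanding the polynomial and integrating term by term, the ratio of the moment integral to the normalization integral gives ⟨u²⟩ = 2·b^2/7.
Putting b = 6.331 gives 11.452.

⟨u^2⟩ ≈ 11.45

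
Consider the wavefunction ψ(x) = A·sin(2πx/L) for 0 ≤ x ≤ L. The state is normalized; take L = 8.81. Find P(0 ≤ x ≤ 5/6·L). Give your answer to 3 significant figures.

P ≈ 0.902

|ψ|² is the probability density, so P = ∫_{0}^{5/6·L} |ψ|² dx.
The normalization integral ∫|ψ|²dx over the whole domain equals L/2·A², and A² cancels in the ratio.
Substituting u = x/L, A² and the length scale cancel in the ratio: P = ∫_{0}^{5/6} sin(2·π·u)^2 du / ∫_{0}^{1} sin(2·π·u)^2 du.
Using ∫ sin(2·π·u)^2 du = u/2 - sin(4·π·u)/(8·π), the numerator is √(3)/(16·π) + 5/12 and the denominator is 1/2.
This works out to P = √(3)/(8·π) + 5/6.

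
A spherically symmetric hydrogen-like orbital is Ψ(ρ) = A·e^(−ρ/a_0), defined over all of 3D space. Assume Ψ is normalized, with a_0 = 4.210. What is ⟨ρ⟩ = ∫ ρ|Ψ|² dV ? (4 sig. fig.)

⟨ρ⟩ ≈ 6.315

The expectation value is the |Ψ|²-weighted average of ρ: ∫ ρ|Ψ|² 4πρ² dρ.
Since the A² factors cancel between numerator and denominator, ⟨ρ⟩ = 3·a_0/2.
With a_0 = 4.210, ⟨ρ⟩ = 6.3150.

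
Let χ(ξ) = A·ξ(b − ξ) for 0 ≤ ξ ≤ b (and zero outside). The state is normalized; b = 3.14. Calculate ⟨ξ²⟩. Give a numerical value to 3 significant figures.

⟨ξ^2⟩ ≈ 2.82

The expectation value is the |χ|²-weighted average of ξ^2: ∫ ξ^2|χ|² dξ.
Expanding the polynomial and integrating term by term, evaluating both integrals, ⟨ξ²⟩ = 2·b^2/7.
With b = 3.14, ⟨ξ^2⟩ = 2.817.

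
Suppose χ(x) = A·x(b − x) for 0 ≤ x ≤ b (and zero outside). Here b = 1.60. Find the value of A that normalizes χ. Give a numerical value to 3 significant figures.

A ≈ 1.69

Require ∫ |χ|² dx = 1 over the whole domain.
∫|χ|² dx = A²·(b^5/30).
Hence A² = 1/[b^5/30].
Substituting b = 1.60 gives A² = 2.861, so A = 1.691.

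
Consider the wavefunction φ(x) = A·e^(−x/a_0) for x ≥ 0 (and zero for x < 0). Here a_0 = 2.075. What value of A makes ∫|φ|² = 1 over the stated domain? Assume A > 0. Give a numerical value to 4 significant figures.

A ≈ 0.9818

The normalization condition is ∫|φ|² dx = 1 from 0 to ∞.
Carrying out the integral gives A² · a_0/2.
Plugging in a_0 = 2.075 yields A = 0.98176.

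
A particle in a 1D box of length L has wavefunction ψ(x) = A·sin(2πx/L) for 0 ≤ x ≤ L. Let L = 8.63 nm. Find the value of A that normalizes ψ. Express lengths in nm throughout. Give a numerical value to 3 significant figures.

The normalization condition is ∫|ψ|² dx = 1 from 0 to L.
Carrying out the integral gives A² · L/2.
Hence A² = 1/[L/2].
Plugging in L = 8.63 yields A = 0.4814.

A ≈ 0.481 nm^(-1/2)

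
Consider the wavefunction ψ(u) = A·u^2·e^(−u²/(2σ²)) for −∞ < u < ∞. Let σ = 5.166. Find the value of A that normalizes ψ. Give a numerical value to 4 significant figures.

The normalization condition is ∫|ψ|² du = 1 from −∞ to ∞.
Differentiating ∫e^(−αu²) du = √(π/α) under α to get the higher moments, carrying out the integral gives A² · 3·√(π)·σ^5/4.
Setting this equal to 1 gives A² = 1/(3·√(π)·σ^5/4).
Substituting σ = 5.166 gives A² = 0.00020445, so A = 0.014299.

A ≈ 0.01430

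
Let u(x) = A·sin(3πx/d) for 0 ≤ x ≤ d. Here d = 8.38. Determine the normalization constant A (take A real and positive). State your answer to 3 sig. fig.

Require ∫ |u|² dx = 1 over the whole domain.
With ∫₀^d sin²(nπx/d) dx = d/2, the integral (without the A² prefactor) comes out to d/2.
Setting this equal to 1 gives A² = 1/(d/2).
Substituting d = 8.38 gives A² = 0.2387, so A = 0.4885.

A ≈ 0.489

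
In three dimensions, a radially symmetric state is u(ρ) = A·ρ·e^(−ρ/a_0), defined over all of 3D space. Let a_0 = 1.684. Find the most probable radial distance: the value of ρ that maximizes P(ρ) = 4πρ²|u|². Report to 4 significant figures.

ρ ≈ 3.368

The maximum of P(ρ) = 4πρ²|u|² occurs where its derivative vanishes.
This gives ρ = 2·a_0.
With a_0 = 1.684, the most probable radial distance is 3.3680.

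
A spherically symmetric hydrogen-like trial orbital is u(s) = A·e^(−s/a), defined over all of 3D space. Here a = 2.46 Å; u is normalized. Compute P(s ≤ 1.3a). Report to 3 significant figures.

P = ∫ |u|² 4πs² ds over s ≤ 1.3a.
A² is fixed by ∫₀^∞ 4πs²|u|² ds = 1, i.e. A² = (π·a^3)^(−1).
Substituting t = s/a, A², 4π and the length scale all cancel in the ratio: P = ∫_{0}^{1.3} t^2·e^(-2·t) dt / ∫_{0}^{∞} t^2·e^(-2·t) dt.
Using ∫ t^2·e^(-2·t) dt = -(2·t^2 + 2·t + 1)·e^(-2·t)/4, the numerator is 1/4 - 349·e^(-13/5)/200 and the denominator is 1/4.
The region integral divided by the full integral gives P = 0.4816.

P ≈ 0.482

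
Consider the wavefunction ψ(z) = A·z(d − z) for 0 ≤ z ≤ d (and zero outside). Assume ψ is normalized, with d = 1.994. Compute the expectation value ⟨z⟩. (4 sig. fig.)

⟨z⟩ ≈ 0.9970

The expectation value is the |ψ|²-weighted average of z: ∫ z|ψ|² dz.
Evaluating both integrals, ⟨z⟩ = d/2.
Putting d = 1.994 gives 0.99700.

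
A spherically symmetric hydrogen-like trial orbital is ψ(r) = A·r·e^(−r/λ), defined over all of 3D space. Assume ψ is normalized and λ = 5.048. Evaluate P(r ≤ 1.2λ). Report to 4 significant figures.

P ≈ 0.09587

P = ∫ |ψ|² 4πr² dr over r ≤ 1.2λ.
The full normalization integral is A²·[3·π·λ^5] = 1, fixing A².
In terms of u = r/λ (A², 4π and the length scale all cancel between numerator and denominator), P = [∫_{0}^{1.2} u^4·e^(-2·u) du] / [∫_{0}^{∞} u^4·e^(-2·u) du].
With ∫ u^4·e^(-2·u) du = -(u^4/2 + u^3 + 3·u^2/2 + 3·u/2 + 3/4)·e^(-2·u) + C, the region integral is ≈ 0.0719014 and the full one is 3/4.
The region integral divided by the full integral gives P = 0.095869.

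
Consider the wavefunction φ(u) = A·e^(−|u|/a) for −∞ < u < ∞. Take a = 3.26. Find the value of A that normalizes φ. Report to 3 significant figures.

The normalization condition is ∫|φ|² du = 1 from −∞ to ∞.
The integral (without the A² prefactor) comes out to a.
Setting this equal to 1 gives A² = 1/(a).
With a = 3.26: A² = 0.3067 and A = 0.5538.

A ≈ 0.554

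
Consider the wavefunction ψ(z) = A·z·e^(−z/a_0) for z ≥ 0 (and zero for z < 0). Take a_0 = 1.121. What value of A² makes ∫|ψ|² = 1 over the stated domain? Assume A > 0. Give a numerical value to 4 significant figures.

A^2 ≈ 2.840

Normalization requires ∫|ψ|² dz = 1, integrated from 0 to ∞.
Carrying out the integral gives A² · a_0^3/4.
Setting this equal to 1 gives A² = 1/(a_0^3/4).
With a_0 = 1.121: A² = 2.8395 and A = 1.6851.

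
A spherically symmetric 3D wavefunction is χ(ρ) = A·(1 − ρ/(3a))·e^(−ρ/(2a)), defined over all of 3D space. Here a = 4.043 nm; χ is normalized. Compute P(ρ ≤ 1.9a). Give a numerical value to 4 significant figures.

P ≈ 0.3134

Integrate the radial probability density 4πρ²|χ|² over ρ ≤ 1.9a.
The full normalization integral is A²·[8·π·a^3/3] = 1, fixing A².
Substituting u = ρ/a, A², 4π and the length scale all cancel in the ratio: P = ∫_{0}^{1.9} u^2·(1 - u/3)^2·e^(-u) du / ∫_{0}^{∞} u^2·(1 - u/3)^2·e^(-u) du.
With ∫ u^2·(1 - u/3)^2·e^(-u) du = (-u^4 + 2·u^3 - 3·u^2 - 6·u - 6)·e^(-u)/9 + C, the region integral is ≈ 0.208919 and the full one is 2/3.
The region integral divided by the full integral gives P = 0.31338.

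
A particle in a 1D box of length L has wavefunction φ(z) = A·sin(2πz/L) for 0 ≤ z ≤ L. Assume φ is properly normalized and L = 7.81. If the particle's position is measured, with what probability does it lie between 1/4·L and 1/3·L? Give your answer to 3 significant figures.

P ≈ 0.152

P = ∫_{1/4·L}^{1/3·L} |φ(z)|² dz.
The normalization integral ∫|φ|²dz over the whole domain equals L/2·A², and A² cancels in the ratio.
Let u = z/L; then A² and the length scale cancel, so P = ∫_{1/4}^{1/3} sin(2·π·u)^2 du ÷ ∫_{0}^{1} sin(2·π·u)^2 du.
With ∫ sin(2·π·u)^2 du = u/2 - sin(4·π·u)/(8·π) + C, the region integral is √(3)/(16·π) + 1/24 and the full one is 1/2.
This works out to P = (√(3)/8 + π/12)/π.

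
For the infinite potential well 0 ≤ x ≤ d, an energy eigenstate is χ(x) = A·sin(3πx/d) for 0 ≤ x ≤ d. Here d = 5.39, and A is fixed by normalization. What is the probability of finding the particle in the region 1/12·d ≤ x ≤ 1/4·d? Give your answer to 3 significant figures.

P ≈ 0.273

The probability is P = ∫ |χ|² dx over [1/12·d, 1/4·d].
With A² fixed by ∫|χ|² = 1, i.e. A² = (d/2)^(−1), substitute and integrate.
In terms of u = x/d (A² and the length scale cancel between numerator and denominator), P = [∫_{1/12}^{1/4} sin(3·π·u)^2 du] / [∫_{0}^{1} sin(3·π·u)^2 du].
With ∫ sin(3·π·u)^2 du = u/2 - sin(6·π·u)/(12·π) + C, the region integral is 1/(6·π) + 1/12 and the full one is 1/2.
This works out to P = (2 + π)/(6·π).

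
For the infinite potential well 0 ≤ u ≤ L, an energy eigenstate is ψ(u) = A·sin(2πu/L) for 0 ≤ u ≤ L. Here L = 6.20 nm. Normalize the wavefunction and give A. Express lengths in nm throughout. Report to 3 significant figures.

Require ∫ |ψ|² du = 1 over the whole domain.
Using sin²θ = (1 − cos 2θ)/2, carrying out the integral gives A² · L/2.
So A² = (L/2)^(−1).
Substituting L = 6.20 gives A² = 0.3226, so A = 0.5680.

A ≈ 0.568 nm^(-1/2)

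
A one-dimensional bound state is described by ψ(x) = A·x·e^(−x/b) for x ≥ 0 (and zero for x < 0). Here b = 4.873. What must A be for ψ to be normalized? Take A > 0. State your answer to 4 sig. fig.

A ≈ 0.1859

Require ∫ |ψ|² dx = 1 over the whole domain.
∫|ψ|² dx = A²·(b^3/4).
Substituting b = 4.873 gives A² = 0.034568, so A = 0.18592.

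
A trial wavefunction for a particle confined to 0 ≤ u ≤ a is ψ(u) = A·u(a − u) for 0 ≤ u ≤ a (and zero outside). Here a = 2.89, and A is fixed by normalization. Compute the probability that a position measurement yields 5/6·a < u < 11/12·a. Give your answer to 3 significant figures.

|ψ|² is the probability density, so P = ∫_{5/6·a}^{11/12·a} |ψ|² du.
With A² fixed by ∫|ψ|² = 1, i.e. A² = (a^5/30)^(−1), substitute and integrate.
In terms of t = u/a (A² and the length scale cancel between numerator and denominator), P = [∫_{5/6}^{11/12} t^2·(1 - t)^2 dt] / [∫_{0}^{1} t^2·(1 - t)^2 dt].
Using ∫ t^2·(1 - t)^2 dt = t^3·(6·t^2 - 15·t + 10)/30, the numerator is ≈ 0.0010135 and the denominator is 1/30.
This works out to P = 0.03041.

P ≈ 0.0304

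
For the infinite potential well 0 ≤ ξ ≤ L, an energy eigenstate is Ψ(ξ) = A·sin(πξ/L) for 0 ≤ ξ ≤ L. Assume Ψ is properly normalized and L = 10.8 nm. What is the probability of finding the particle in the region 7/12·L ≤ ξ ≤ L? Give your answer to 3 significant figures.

P ≈ 0.337

P = ∫_{7/12·L}^{L} |Ψ(ξ)|² dξ.
The normalization integral ∫|Ψ|²dξ over the whole domain equals L/2·A², and A² cancels in the ratio.
Substituting u = ξ/L, A² and the length scale cancel in the ratio: P = ∫_{7/12}^{1} sin(π·u)^2 du / ∫_{0}^{1} sin(π·u)^2 du.
With ∫ sin(π·u)^2 du = u/2 - sin(2·π·u)/(4·π) + C, the region integral is 5/24 - 1/(8·π) and the full one is 1/2.
Evaluating gives P = (-3 + 5·π)/(12·π).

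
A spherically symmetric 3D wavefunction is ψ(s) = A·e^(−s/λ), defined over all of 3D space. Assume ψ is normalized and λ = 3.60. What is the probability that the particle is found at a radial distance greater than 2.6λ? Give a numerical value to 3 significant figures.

P = ∫ |ψ|² 4πs² ds over s > 2.6λ.
Normalization gives A² = 1/(π·λ^3).
Substituting u = s/λ, A², 4π and the length scale all cancel in the ratio: P = ∫_{2.6}^{∞} u^2·e^(-2·u) du / ∫_{0}^{∞} u^2·e^(-2·u) du.
Using ∫ u^2·e^(-2·u) du = -(2·u^2 + 2·u + 1)·e^(-2·u)/4, the numerator is 493·e^(-26/5)/100 and the denominator is 1/4.
This evaluates to P = 0.1088.

P ≈ 0.109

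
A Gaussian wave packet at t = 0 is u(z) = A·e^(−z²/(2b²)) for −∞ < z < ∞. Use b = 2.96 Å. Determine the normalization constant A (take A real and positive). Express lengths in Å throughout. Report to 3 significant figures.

Require ∫ |u|² dz = 1 over the whole domain.
Differentiating ∫e^(−αz²) dz = √(π/α) under α to get the higher moments, carrying out the integral gives A² · √(π)·b.
So A² = (√(π)·b)^(−1).
With b = 2.96: A² = 0.1906 and A = 0.4366.

A ≈ 0.437 Å^(-1/2)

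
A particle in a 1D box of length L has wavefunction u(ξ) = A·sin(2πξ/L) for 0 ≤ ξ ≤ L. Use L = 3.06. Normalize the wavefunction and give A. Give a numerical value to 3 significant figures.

A ≈ 0.808

The normalization condition is ∫|u|² dξ = 1 from 0 to L.
The integral (without the A² prefactor) comes out to L/2.
So A² = (L/2)^(−1).
Substituting L = 3.06 gives A² = 0.6536, so A = 0.8085.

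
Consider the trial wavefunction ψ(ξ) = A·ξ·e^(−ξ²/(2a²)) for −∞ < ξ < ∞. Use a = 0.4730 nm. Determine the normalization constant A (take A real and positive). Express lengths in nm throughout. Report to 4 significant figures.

We need A² ∫|f|² dξ = 1, taking the integral from −∞ to ∞.
Using the Gaussian integral ∫_{−∞}^{∞} e^(−αξ²) dξ = √(π/α), with ψ = A·ξ·e^(−ξ²/(2a²)), the integral evaluates to A²·[√(π)·a^3/2].
Hence A² = 1/[√(π)·a^3/2].
With a = 0.4730: A² = 10.663 and A = 3.2654.

A ≈ 3.265 nm^(-3/2)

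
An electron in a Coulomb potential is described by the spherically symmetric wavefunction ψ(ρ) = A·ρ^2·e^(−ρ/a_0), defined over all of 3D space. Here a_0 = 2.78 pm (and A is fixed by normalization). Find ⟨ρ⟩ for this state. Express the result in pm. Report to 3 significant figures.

The expectation value is the |ψ|²-weighted average of ρ: ∫ ρ|ψ|² 4πρ² dρ.
The ratio of the moment integral to the normalization integral gives ⟨ρ⟩ = 7·a_0/2.
With a_0 = 2.78, ⟨ρ⟩ = 9.730.

⟨ρ⟩ ≈ 9.73 pm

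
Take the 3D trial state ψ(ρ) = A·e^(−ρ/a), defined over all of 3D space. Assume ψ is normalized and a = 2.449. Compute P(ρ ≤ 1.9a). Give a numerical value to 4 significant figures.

P ≈ 0.7311

P = ∫ |ψ|² 4πρ² dρ over ρ ≤ 1.9a.
A² is fixed by ∫₀^∞ 4πρ²|ψ|² dρ = 1, i.e. A² = (π·a^3)^(−1).
In terms of u = ρ/a (A², 4π and the length scale all cancel between numerator and denominator), P = [∫_{0}^{1.9} u^2·e^(-2·u) du] / [∫_{0}^{∞} u^2·e^(-2·u) du].
An antiderivative of u^2·e^(-2·u) is -(2·u^2 + 2·u + 1)·e^(-2·u)/4; evaluating from 0 to 1.9 gives 1/4 - 601·e^(-19/5)/200, while the full integral is 1/4.
Taking the ratio yields P = 0.73110.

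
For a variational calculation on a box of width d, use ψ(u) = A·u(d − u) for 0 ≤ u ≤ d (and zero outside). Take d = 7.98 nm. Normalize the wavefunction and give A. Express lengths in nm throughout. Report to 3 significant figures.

A ≈ 0.0304 nm^(-5/2)

Require ∫ |ψ|² du = 1 over the whole domain.
Carrying out the integral gives A² · d^5/30.
Plugging in d = 7.98 yields A = 0.03045.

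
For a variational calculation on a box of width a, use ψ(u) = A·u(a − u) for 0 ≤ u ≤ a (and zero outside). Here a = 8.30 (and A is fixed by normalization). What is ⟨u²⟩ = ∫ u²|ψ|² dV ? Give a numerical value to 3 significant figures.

⟨u²⟩ = ∫ u^2 |ψ|² du over the full domain.
Evaluating both integrals, ⟨u²⟩ = 2·a^2/7.
Putting a = 8.30 gives 19.68.

⟨u^2⟩ ≈ 19.7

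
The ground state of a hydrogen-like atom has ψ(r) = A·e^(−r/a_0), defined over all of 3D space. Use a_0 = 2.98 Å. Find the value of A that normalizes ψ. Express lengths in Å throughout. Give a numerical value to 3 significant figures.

A ≈ 0.110 Å^(-3/2)

The normalization condition is ∫|ψ|² 4πr² dr = 1 from 0 to ∞.
With ∫₀^∞ r^2 e^(−αr) dr = 2!/α^3, with ψ = A·e^(−r/a_0), the integral evaluates to A²·[π·a_0^3].
So A² = (π·a_0^3)^(−1).
Substituting a_0 = 2.98 gives A² = 0.01203, so A = 0.1097.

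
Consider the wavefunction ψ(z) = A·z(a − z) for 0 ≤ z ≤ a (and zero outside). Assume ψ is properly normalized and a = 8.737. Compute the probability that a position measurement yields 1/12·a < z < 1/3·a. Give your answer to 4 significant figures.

P ≈ 0.2048

|ψ|² is the probability density, so P = ∫_{1/12·a}^{1/3·a} |ψ|² dz.
The normalization integral ∫|ψ|²dz over the whole domain equals a^5/30·A², and A² cancels in the ratio.
In terms of u = z/a (A² and the length scale cancel between numerator and denominator), P = [∫_{1/12}^{1/3} u^2·(1 - u)^2 du] / [∫_{0}^{1} u^2·(1 - u)^2 du].
Using ∫ u^2·(1 - u)^2 du = u^3·(6·u^2 - 15·u + 10)/30, the numerator is ≈ 0.00682629 and the denominator is 1/30.
Evaluating gives P = 0.20479.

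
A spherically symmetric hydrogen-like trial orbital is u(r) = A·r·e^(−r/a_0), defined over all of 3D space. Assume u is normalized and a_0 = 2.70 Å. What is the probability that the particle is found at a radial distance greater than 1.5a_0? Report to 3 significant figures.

P = ∫ |u|² 4πr² dr over r > 1.5a_0.
Normalization gives A² = 1/(3·π·a_0^5).
Let t = r/a_0; then A², 4π and the length scale all cancel, so P = ∫_{1.5}^{∞} t^4·e^(-2·t) dt ÷ ∫_{0}^{∞} t^4·e^(-2·t) dt.
Using ∫ t^4·e^(-2·t) dt = -(t^4/2 + t^3 + 3·t^2/2 + 3·t/2 + 3/4)·e^(-2·t), the numerator is 393·e^(-3)/32 and the denominator is 3/4.
Taking the ratio yields P = 0.8153.

P ≈ 0.815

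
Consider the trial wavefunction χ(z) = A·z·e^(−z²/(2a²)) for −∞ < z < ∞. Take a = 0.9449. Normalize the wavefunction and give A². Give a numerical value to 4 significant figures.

A^2 ≈ 1.338

We need A² ∫|f|² dz = 1, taking the integral from −∞ to ∞.
With ∫_{−∞}^{∞} z^(2m) e^(−αz²) dz = (2m−1)!!·√π / (2^m α^(m+1/2)), with χ = A·z·e^(−z²/(2a²)), the integral evaluates to A²·[√(π)·a^3/2].
Setting this equal to 1 gives A² = 1/(√(π)·a^3/2).
With a = 0.9449: A² = 1.3375 and A = 1.1565.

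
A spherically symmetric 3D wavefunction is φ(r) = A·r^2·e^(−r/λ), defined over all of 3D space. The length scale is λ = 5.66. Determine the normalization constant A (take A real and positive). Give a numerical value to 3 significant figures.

A ≈ 0.000276

Normalization requires ∫|φ|² 4πr² dr = 1, integrated from 0 to ∞.
In 3D with spherical symmetry the volume element is 4πr² dr.
Using ∫₀^∞ rⁿ e^(−αr) dr = n!/αⁿ⁺¹, with φ = A·r^2·e^(−r/λ), the integral evaluates to A²·[45·π·λ^7/2].
So A² = (45·π·λ^7/2)^(−1).
With λ = 5.66: A² = 7.602E-8 and A = 0.0002757.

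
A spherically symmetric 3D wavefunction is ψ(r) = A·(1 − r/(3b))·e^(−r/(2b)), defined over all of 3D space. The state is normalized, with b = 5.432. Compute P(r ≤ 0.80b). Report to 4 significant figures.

With dV = 4πr²dr, the probability is ∫|ψ|² dV over r ≤ 0.80b.
Normalization gives A² = 1/(8·π·b^3/3).
Substituting u = r/b, A², 4π and the length scale all cancel in the ratio: P = ∫_{0}^{0.80} u^2·(1 - u/3)^2·e^(-u) du / ∫_{0}^{∞} u^2·(1 - u/3)^2·e^(-u) du.
Using ∫ u^2·(1 - u/3)^2·e^(-u) du = (-u^4 + 2·u^3 - 3·u^2 - 6·u - 6)·e^(-u)/9, the numerator is 2/3 - 2522·e^(-4/5)/1875 and the denominator is 2/3.
The region integral divided by the full integral gives P = 0.093434.

P ≈ 0.09343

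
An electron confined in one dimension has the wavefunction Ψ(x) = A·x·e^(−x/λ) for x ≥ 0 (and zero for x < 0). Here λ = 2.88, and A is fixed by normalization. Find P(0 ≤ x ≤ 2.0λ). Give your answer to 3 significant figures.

P ≈ 0.762

P = ∫_{0}^{2.0λ} |Ψ(x)|² dx.
Since A² = 1/(λ^3/4), this is the region integral divided by the full normalization integral.
Substituting u = x/λ, A² and the length scale cancel in the ratio: P = ∫_{0}^{2.0} u^2·e^(-2·u) du / ∫_{0}^{∞} u^2·e^(-2·u) du.
An antiderivative of u^2·e^(-2·u) is -(2·u^2 + 2·u + 1)·e^(-2·u)/4; evaluating from 0 to 2.0 gives 1/4 - 13·e^(-4)/4, while the full integral is 1/4.
Evaluating gives P = 0.7619.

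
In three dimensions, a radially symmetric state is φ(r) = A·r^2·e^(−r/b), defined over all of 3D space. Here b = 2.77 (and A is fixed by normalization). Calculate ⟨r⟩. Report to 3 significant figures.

⟨r⟩ ≈ 9.70

By definition ⟨r⟩ = ∫ r |φ(r)|² 4πr² dr.
Evaluating both integrals, ⟨r⟩ = 7·b/2.
Putting b = 2.77 gives 9.695.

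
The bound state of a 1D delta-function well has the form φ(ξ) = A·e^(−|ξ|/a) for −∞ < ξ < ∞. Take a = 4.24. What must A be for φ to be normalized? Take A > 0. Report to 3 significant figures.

The normalization condition is ∫|φ|² dξ = 1 from −∞ to ∞.
With ∫₀^∞ ξ^0 e^(−αξ) dξ = 0!/α^1, carrying out the integral gives A² · a.
Plugging in a = 4.24 yields A = 0.4856.

A ≈ 0.486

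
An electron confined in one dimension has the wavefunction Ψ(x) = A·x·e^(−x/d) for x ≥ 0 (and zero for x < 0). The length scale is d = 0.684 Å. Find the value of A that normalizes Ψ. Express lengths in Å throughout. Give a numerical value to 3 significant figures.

A ≈ 3.54 Å^(-3/2)

Require ∫ |Ψ|² dx = 1 over the whole domain.
The integral (without the A² prefactor) comes out to d^3/4.
With d = 0.684: A² = 12.50 and A = 3.535.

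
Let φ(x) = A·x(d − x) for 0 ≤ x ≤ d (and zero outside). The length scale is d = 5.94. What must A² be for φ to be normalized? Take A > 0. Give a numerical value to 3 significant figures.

A^2 ≈ 0.00406

The normalization condition is ∫|φ|² dx = 1 from 0 to d.
∫|φ|² dx = A²·(d^5/30).
With d = 5.94: A² = 0.004057 and A = 0.06369.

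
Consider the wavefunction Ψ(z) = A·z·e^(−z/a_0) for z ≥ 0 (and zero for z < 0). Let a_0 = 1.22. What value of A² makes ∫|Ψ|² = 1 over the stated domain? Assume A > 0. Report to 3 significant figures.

A^2 ≈ 2.20

We need A² ∫|f|² dz = 1, taking the integral from 0 to ∞.
With ∫₀^∞ z^2 e^(−αz) dz = 2!/α^3, carrying out the integral gives A² · a_0^3/4.
Setting this equal to 1 gives A² = 1/(a_0^3/4).
Substituting a_0 = 1.22 gives A² = 2.203, so A = 1.484.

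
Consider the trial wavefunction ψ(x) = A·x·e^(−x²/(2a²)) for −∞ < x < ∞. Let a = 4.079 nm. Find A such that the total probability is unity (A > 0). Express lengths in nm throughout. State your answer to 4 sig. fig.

We need A² ∫|f|² dx = 1, taking the integral from −∞ to ∞.
Differentiating ∫e^(−αx²) dx = √(π/α) under α to get the higher moments, carrying out the integral gives A² · √(π)·a^3/2.
So A² = (√(π)·a^3/2)^(−1).
Substituting a = 4.079 gives A² = 0.016626, so A = 0.12894.

A ≈ 0.1289 nm^(-3/2)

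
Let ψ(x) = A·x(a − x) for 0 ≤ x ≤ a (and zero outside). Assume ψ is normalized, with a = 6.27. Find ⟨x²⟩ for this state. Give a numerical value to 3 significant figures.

⟨x^2⟩ ≈ 11.2

⟨x²⟩ = ∫ x^2 |ψ|² dx over the full domain.
Expanding the polynomial and integrating term by term, the ratio of the moment integral to the normalization integral gives ⟨x²⟩ = 2·a^2/7.
Putting a = 6.27 gives 11.23.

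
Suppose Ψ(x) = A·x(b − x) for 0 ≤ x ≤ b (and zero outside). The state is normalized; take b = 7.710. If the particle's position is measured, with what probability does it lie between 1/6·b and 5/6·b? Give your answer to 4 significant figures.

|Ψ|² is the probability density, so P = ∫_{1/6·b}^{5/6·b} |Ψ|² dx.
Since A² = 1/(b^5/30), this is the region integral divided by the full normalization integral.
In terms of u = x/b (A² and the length scale cancel between numerator and denominator), P = [∫_{1/6}^{5/6} u^2·(1 - u)^2 du] / [∫_{0}^{1} u^2·(1 - u)^2 du].
With ∫ u^2·(1 - u)^2 du = u^3·(6·u^2 - 15·u + 10)/30 + C, the region integral is 301/9720 and the full one is 1/30.
This works out to P = 301/324.

P ≈ 0.9290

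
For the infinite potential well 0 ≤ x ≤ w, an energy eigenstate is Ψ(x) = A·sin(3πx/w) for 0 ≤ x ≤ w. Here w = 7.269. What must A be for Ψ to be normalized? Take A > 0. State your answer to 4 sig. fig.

The normalization condition is ∫|Ψ|² dx = 1 from 0 to w.
Using sin²θ = (1 − cos 2θ)/2, ∫|Ψ|² dx = A²·(w/2).
Setting this equal to 1 gives A² = 1/(w/2).
With w = 7.269: A² = 0.27514 and A = 0.52454.

A ≈ 0.5245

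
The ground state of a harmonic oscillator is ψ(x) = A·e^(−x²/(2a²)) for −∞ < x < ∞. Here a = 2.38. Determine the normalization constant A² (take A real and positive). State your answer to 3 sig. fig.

Normalization requires ∫|ψ|² dx = 1, integrated from −∞ to ∞.
The integral (without the A² prefactor) comes out to √(π)·a.
Substituting a = 2.38 gives A² = 0.2371, so A = 0.4869.

A^2 ≈ 0.237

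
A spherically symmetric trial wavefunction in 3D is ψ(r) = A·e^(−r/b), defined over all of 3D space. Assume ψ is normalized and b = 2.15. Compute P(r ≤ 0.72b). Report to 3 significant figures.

P ≈ 0.176

With dV = 4πr²dr, the probability is ∫|ψ|² dV over r ≤ 0.72b.
A² is fixed by ∫₀^∞ 4πr²|ψ|² dr = 1, i.e. A² = (π·b^3)^(−1).
Let u = r/b; then A², 4π and the length scale all cancel, so P = ∫_{0}^{0.72} u^2·e^(-2·u) du ÷ ∫_{0}^{∞} u^2·e^(-2·u) du.
Using ∫ u^2·e^(-2·u) du = -(2·u^2 + 2·u + 1)·e^(-2·u)/4, the numerator is 1/4 - 2173·e^(-36/25)/2500 and the denominator is 1/4.
Taking the ratio yields P = 0.1762.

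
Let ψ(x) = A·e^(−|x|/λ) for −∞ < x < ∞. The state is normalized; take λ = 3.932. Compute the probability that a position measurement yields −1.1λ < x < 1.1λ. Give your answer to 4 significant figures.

|ψ|² is the probability density, so P = ∫_{−1.1λ}^{1.1λ} |ψ|² dx.
Since A² = 1/(λ), this is the region integral divided by the full normalization integral.
Both integrals are even about x = 0, so only the x ≥ 0 halves are needed (the factors of 2 cancel). Substituting u = x/λ, A² and the length scale cancel in the ratio: P = ∫_{0}^{1.1} e^(-2·u) du / ∫_{0}^{∞} e^(-2·u) du.
Using ∫ e^(-2·u) du = -e^(-2·u)/2, the numerator is 1/2 - e^(-11/5)/2 and the denominator is 1/2.
Evaluating gives P = 0.88920.

P ≈ 0.8892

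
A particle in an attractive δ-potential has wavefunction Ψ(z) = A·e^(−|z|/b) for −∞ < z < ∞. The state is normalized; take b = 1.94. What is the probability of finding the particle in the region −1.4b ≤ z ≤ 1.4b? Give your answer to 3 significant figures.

The probability is P = ∫ |Ψ|² dz over [−1.4b, 1.4b].
With A² fixed by ∫|Ψ|² = 1, i.e. A² = (b)^(−1), substitute and integrate.
By symmetry take twice the z ≥ 0 contribution in numerator and denominator; the 2's cancel. In terms of u = z/b (A² and the length scale cancel between numerator and denominator), P = [∫_{0}^{1.4} e^(-2·u) du] / [∫_{0}^{∞} e^(-2·u) du].
An antiderivative of e^(-2·u) is -e^(-2·u)/2; evaluating from 0 to 1.4 gives 1/2 - e^(-14/5)/2, while the full integral is 1/2.
The result is P = 0.9392.

P ≈ 0.939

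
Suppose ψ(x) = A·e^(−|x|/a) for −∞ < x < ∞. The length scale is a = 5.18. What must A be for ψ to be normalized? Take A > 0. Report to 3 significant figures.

A ≈ 0.439

We need A² ∫|f|² dx = 1, taking the integral from −∞ to ∞.
With ∫₀^∞ x^0 e^(−αx) dx = 0!/α^1, with ψ = A·e^(−|x|/a), the integral evaluates to A²·[a].
Hence A² = 1/[a].
With a = 5.18: A² = 0.1931 and A = 0.4394.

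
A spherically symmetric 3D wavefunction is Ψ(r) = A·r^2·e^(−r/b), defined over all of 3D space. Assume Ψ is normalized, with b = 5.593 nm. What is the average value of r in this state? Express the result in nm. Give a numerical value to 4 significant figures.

⟨r⟩ ≈ 19.58 nm

By definition ⟨r⟩ = ∫ r |Ψ(r)|² 4πr² dr.
Evaluating both integrals, ⟨r⟩ = 7·b/2.
With b = 5.593, ⟨r⟩ = 19.576.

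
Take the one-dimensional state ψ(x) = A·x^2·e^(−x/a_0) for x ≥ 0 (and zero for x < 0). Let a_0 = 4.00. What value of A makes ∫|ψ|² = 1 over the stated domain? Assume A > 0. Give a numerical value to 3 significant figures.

Normalization requires ∫|ψ|² dx = 1, integrated from 0 to ∞.
Recall ∫₀^∞ x^m e^(−x/β) dx = m!·β^(m+1), the integral (without the A² prefactor) comes out to 3·a_0^5/4.
With a_0 = 4.00: A² = 0.001302 and A = 0.03608.

A ≈ 0.0361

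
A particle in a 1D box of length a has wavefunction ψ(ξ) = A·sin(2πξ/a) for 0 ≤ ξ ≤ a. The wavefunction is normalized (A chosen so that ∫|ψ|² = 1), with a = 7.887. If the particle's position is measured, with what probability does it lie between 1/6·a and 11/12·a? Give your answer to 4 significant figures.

P = ∫_{1/6·a}^{11/12·a} |ψ(ξ)|² dξ.
Since A² = 1/(a/2), this is the region integral divided by the full normalization integral.
In terms of u = ξ/a (A² and the length scale cancel between numerator and denominator), P = [∫_{1/6}^{11/12} sin(2·π·u)^2 du] / [∫_{0}^{1} sin(2·π·u)^2 du].
Using ∫ sin(2·π·u)^2 du = u/2 - sin(4·π·u)/(8·π), the numerator is √(3)/(8·π) + 3/8 and the denominator is 1/2.
The result is P = (√(3) + 3·π)/(4·π).

P ≈ 0.8878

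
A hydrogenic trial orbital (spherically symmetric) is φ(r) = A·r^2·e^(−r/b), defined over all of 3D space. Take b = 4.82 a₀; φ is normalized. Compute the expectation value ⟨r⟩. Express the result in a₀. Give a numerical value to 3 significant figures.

⟨r⟩ ≈ 16.9 a₀

The expectation value is the |φ|²-weighted average of r: ∫ r|φ|² 4πr² dr.
With ∫₀^∞ r^7 e^(−αr) dr = 7!/α^8, the ratio of the moment integral to the normalization integral gives ⟨r⟩ = 7·b/2.
Putting b = 4.82 gives 16.87.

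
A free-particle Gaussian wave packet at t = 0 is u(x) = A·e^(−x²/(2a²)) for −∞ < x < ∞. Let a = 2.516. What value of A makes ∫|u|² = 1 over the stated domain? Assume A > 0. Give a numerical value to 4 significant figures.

Require ∫ |u|² dx = 1 over the whole domain.
With ∫_{−∞}^{∞} x^(2m) e^(−αx²) dx = (2m−1)!!·√π / (2^m α^(m+1/2)), the integral (without the A² prefactor) comes out to √(π)·a.
So A² = (√(π)·a)^(−1).
With a = 2.516: A² = 0.22424 and A = 0.47354.

A ≈ 0.4735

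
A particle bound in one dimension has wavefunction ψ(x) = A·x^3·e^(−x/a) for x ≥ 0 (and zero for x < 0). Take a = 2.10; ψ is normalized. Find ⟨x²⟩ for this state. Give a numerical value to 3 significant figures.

⟨x^2⟩ ≈ 61.7

The expectation value is the |ψ|²-weighted average of x^2: ∫ x^2|ψ|² dx.
Using ∫₀^∞ xⁿ e^(−αx) dx = n!/αⁿ⁺¹, the ratio of the moment integral to the normalization integral gives ⟨x²⟩ = 14·a^2.
Putting a = 2.10 gives 61.74.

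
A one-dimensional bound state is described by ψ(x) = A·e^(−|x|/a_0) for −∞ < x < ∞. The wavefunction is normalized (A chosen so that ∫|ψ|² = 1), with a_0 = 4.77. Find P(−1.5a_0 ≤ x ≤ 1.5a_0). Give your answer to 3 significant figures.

P ≈ 0.950

P = ∫_{−1.5a_0}^{1.5a_0} |ψ(x)|² dx.
With A² fixed by ∫|ψ|² = 1, i.e. A² = (a_0)^(−1), substitute and integrate.
Both integrals are even about x = 0, so only the x ≥ 0 halves are needed (the factors of 2 cancel). Let u = x/a_0; then A² and the length scale cancel, so P = ∫_{0}^{1.5} e^(-2·u) du ÷ ∫_{0}^{∞} e^(-2·u) du.
An antiderivative of e^(-2·u) is -e^(-2·u)/2; evaluating from 0 to 1.5 gives 1/2 - e^(-3)/2, while the full integral is 1/2.
The result is P = 0.9502.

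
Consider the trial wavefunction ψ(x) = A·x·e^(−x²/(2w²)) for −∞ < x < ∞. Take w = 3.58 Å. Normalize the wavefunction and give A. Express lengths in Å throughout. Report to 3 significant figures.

We need A² ∫|f|² dx = 1, taking the integral from −∞ to ∞.
With ∫_{−∞}^{∞} x^(2m) e^(−αx²) dx = (2m−1)!!·√π / (2^m α^(m+1/2)), carrying out the integral gives A² · √(π)·w^3/2.
Setting this equal to 1 gives A² = 1/(√(π)·w^3/2).
Substituting w = 3.58 gives A² = 0.02459, so A = 0.1568.

A ≈ 0.157 Å^(-3/2)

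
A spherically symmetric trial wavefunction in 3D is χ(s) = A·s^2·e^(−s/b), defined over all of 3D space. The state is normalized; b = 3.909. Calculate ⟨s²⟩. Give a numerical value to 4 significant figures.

⟨s^2⟩ ≈ 213.9

By definition ⟨s²⟩ = ∫ s^2 |χ(s)|² 4πs² ds.
Using ∫₀^∞ sⁿ e^(−αs) ds = n!/αⁿ⁺¹, the ratio of the moment integral to the normalization integral gives ⟨s²⟩ = 14·b^2.
With b = 3.909, ⟨s^2⟩ = 213.92.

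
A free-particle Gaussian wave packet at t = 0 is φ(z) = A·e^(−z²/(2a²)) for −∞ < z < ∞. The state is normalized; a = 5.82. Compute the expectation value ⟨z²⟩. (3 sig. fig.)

⟨z²⟩ = ∫ z^2 |φ|² dz over the full domain.
Differentiating ∫e^(−αz²) dz = √(π/α) under α to get the higher moments, since the A² factors cancel between numerator and denominator, ⟨z²⟩ = a^2/2.
With a = 5.82, ⟨z^2⟩ = 16.94.

⟨z^2⟩ ≈ 16.9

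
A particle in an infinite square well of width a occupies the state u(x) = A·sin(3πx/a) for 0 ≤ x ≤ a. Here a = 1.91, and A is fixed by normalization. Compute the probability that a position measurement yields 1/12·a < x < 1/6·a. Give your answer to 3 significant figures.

The probability is P = ∫ |u|² dx over [1/12·a, 1/6·a].
Since A² = 1/(a/2), this is the region integral divided by the full normalization integral.
Let t = x/a; then A² and the length scale cancel, so P = ∫_{1/12}^{1/6} sin(3·π·t)^2 dt ÷ ∫_{0}^{1} sin(3·π·t)^2 dt.
With ∫ sin(3·π·t)^2 dt = t/2 - sin(6·π·t)/(12·π) + C, the region integral is 1/(12·π) + 1/24 and the full one is 1/2.
Evaluating gives P = (2 + π)/(12·π).

P ≈ 0.136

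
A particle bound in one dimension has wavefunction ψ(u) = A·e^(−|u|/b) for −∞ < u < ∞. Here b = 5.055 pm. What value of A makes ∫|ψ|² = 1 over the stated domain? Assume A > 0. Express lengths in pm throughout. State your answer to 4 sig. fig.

A ≈ 0.4448 pm^(-1/2)

We need A² ∫|f|² du = 1, taking the integral from −∞ to ∞.
Recall ∫₀^∞ u^m e^(−u/β) du = m!·β^(m+1), ∫|ψ|² du = A²·(b).
Setting this equal to 1 gives A² = 1/(b).
Substituting b = 5.055 gives A² = 0.19782, so A = 0.44477.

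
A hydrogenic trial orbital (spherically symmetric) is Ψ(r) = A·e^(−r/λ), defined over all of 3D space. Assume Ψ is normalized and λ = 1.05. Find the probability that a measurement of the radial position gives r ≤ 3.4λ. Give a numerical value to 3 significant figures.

P = ∫ |Ψ|² 4πr² dr over r ≤ 3.4λ.
A² is fixed by ∫₀^∞ 4πr²|Ψ|² dr = 1, i.e. A² = (π·λ^3)^(−1).
In terms of u = r/λ (A², 4π and the length scale all cancel between numerator and denominator), P = [∫_{0}^{3.4} u^2·e^(-2·u) du] / [∫_{0}^{∞} u^2·e^(-2·u) du].
Using ∫ u^2·e^(-2·u) du = -(2·u^2 + 2·u + 1)·e^(-2·u)/4, the numerator is 1/4 - 773·e^(-34/5)/100 and the denominator is 1/4.
Taking the ratio yields P = 0.9656.

P ≈ 0.966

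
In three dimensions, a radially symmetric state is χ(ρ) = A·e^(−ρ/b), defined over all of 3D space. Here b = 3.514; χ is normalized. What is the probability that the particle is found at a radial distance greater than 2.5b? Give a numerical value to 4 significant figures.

P ≈ 0.1247

Integrate the radial probability density 4πρ²|χ|² over ρ > 2.5b.
Normalization gives A² = 1/(π·b^3).
In terms of u = ρ/b (A², 4π and the length scale all cancel between numerator and denominator), P = [∫_{2.5}^{∞} u^2·e^(-2·u) du] / [∫_{0}^{∞} u^2·e^(-2·u) du].
An antiderivative of u^2·e^(-2·u) is -(2·u^2 + 2·u + 1)·e^(-2·u)/4; evaluating from 2.5 to ∞ gives 37·e^(-5)/8, while the full integral is 1/4.
This evaluates to P = 0.12465.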